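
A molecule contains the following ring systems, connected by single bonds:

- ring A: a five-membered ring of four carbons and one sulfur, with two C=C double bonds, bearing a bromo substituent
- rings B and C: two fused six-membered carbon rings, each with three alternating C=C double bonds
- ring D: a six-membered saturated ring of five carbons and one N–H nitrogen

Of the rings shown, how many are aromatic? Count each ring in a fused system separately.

3

Ring A is planar and fully conjugated; 2 ring double bonds (4 π electrons) plus a heteroatom lone pair (2) give 6 π electrons. Since 6 = 4n+2 (n=1), ring A is aromatic (thiophene).
Rings B and C form a fused bicyclic system with 10 sp² atoms and 10 π electrons from ring double bonds. 10 = 4(2)+2, so the system is aromatic and both rings count as aromatic (naphthalene).
Ring D has only sp³ atoms, so it is not fully conjugated — not aromatic (piperidine).
Aromatic: A, B, C. Total: 3.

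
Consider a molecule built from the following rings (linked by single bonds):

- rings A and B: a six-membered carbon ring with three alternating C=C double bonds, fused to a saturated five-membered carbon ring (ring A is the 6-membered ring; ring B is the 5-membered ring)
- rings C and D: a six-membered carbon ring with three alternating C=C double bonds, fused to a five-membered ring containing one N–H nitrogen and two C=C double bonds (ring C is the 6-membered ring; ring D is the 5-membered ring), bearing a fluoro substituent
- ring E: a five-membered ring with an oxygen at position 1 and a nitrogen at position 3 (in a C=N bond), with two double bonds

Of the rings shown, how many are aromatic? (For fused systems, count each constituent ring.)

Ring A is fully conjugated (every ring atom contributes a p orbital); 3 ring double bonds give 6 π electrons. 6 = 4(1)+2, so ring A is aromatic (benzene ring).
Ring B has three sp³ carbons, so it is not fully conjugated — not aromatic (cyclopentane ring).
Rings C and D form a fused bicyclic system (with one N–H) with 9 sp² atoms and 10 π electrons from ring double bonds plus a heteroatom lone pair. 10 = 4(2)+2, so the system is aromatic and both rings count as aromatic (indole).
Ring E has a continuous p-orbital overlap around the ring; 2 ring double bonds (4 π electrons) plus a heteroatom lone pair (2) give 6 π electrons. That satisfies 4n+2 with n=1, so ring E is aromatic (oxazole).
Aromatic: A, C, D, E. Total: 4.

4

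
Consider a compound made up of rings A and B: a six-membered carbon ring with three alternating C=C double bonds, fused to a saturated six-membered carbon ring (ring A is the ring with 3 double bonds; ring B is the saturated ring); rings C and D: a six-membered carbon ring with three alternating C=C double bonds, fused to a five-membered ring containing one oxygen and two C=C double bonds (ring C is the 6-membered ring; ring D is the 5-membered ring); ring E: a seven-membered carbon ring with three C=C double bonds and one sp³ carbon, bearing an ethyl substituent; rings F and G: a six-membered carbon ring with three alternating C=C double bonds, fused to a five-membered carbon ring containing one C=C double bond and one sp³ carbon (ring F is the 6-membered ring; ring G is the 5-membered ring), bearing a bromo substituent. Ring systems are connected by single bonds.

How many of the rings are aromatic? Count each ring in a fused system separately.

4

Ring A is fully conjugated (every ring atom contributes a p orbital); 3 ring double bonds give 6 π electrons. Since 6 = 4n+2 (n=1), ring A is aromatic (benzene ring).
Ring B has four sp³ carbons, so it is not fully conjugated — not aromatic (cyclohexane ring).
Rings C and D form a fused bicyclic system (with one oxygen) with 9 sp² atoms and 10 π electrons from ring double bonds plus a heteroatom lone pair. 10 = 4(2)+2, so the system is aromatic and both rings count as aromatic (benzofuran).
Ring E has one sp³ carbon, so it is not fully conjugated — not aromatic (cycloheptatriene).
Ring F has a continuous p-orbital overlap around the ring; 3 ring double bonds give 6 π electrons. That satisfies 4n+2 with n=1, so ring F is aromatic (benzene ring).
Ring G has one sp³ carbon, so it is not fully conjugated — not aromatic (cyclopentene ring).
Aromatic: A, C, D, F. Total: 4.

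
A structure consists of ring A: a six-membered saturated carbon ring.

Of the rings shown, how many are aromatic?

Ring A has only sp³ atoms, so it is not fully conjugated — not aromatic (cyclohexane).

0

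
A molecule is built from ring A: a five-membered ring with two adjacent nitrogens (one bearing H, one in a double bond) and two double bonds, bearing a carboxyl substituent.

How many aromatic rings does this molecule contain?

Ring A is planar and fully conjugated; 2 ring double bonds (4 π electrons) plus a heteroatom lone pair (2) give 6 π electrons. That satisfies 4n+2 with n=1, so ring A is aromatic (pyrazole).

1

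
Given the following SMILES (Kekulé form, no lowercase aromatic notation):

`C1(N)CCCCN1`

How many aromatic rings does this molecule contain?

0

The SMILES encodes a six-membered saturated ring of five carbons and one N–H nitrogen.
The 6-membered ring with one N–H has only sp³ atoms, so it is not fully conjugated — not aromatic (piperidine).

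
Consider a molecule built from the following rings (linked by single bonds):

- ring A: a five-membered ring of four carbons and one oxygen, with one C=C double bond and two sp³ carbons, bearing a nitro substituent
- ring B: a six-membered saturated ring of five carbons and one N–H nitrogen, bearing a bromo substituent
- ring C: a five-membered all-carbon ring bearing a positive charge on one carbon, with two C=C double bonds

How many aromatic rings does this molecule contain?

Ring A has two sp³ carbons, so it is not fully conjugated — not aromatic (2,3-dihydrofuran).
Ring B has only sp³ atoms, so it is not fully conjugated — not aromatic (piperidine).
Ring C has only sp² ring atoms; a planar conformation would have a fully conjugated π system of 4 electrons. But 4 = 4(1), which is 4n not 4n+2, so ring C is not aromatic (cyclopentadienyl cation).
No ring is aromatic. Total: 0.

0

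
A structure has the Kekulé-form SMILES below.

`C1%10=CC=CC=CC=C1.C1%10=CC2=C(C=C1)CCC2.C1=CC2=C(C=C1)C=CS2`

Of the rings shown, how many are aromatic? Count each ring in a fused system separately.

3

The SMILES encodes an eight-membered carbon ring with four alternating C=C double bonds; a six-membered carbon ring with three alternating C=C double bonds, fused to a saturated five-membered carbon ring; a six-membered carbon ring with three alternating C=C double bonds, fused to a five-membered ring containing one sulfur and two C=C double bonds.
The 8-membered ring has only sp² ring atoms; a planar conformation would have a fully conjugated π system of 8 electrons. But 8 = 4(2), which is 4n not 4n+2, so it is not aromatic (cyclooctatetraene) — cyclooctatetraene distorts into a non-planar tub to avoid antiaromaticity.
The 6-membered ring is fully conjugated (every ring atom contributes a p orbital); 3 ring double bonds give 6 π electrons. Since 6 = 4n+2 (n=1), it is aromatic (benzene ring).
The 5-membered ring has three sp³ carbons, so it is not fully conjugated — not aromatic (cyclopentane ring).
The fused 6/5-membered bicyclic (with one sulfur) is a single π system with 9 sp² atoms and 10 π electrons from ring double bonds plus a heteroatom lone pair. 10 = 4(2)+2, so the system is aromatic and both rings count as aromatic (benzothiophene).
3 of the 5 rings are aromatic. Total: 3.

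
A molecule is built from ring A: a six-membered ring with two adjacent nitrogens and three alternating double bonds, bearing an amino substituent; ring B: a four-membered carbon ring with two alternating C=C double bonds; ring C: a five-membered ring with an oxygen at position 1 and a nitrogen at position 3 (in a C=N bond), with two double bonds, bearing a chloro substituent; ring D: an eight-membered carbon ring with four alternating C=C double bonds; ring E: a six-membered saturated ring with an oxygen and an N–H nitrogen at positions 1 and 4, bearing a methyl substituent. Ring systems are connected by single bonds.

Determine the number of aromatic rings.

Ring A has a continuous p-orbital overlap around the ring; 3 ring double bonds give 6 π electrons. Since 6 = 4n+2 (n=1), ring A is aromatic (pyridazine).
Ring B has only sp² ring atoms; a planar conformation would have a fully conjugated π system of 4 electrons. But 4 = 4(1), which is 4n not 4n+2, so ring B is not aromatic (cyclobutadiene) — cyclobutadiene is antiaromatic and distorts to a rectangle.
Ring C is fully conjugated (every ring atom contributes a p orbital); 2 ring double bonds (4 π electrons) plus a heteroatom lone pair (2) give 6 π electrons. That satisfies 4n+2 with n=1, so ring C is aromatic (oxazole).
Ring D has only sp² ring atoms; a planar conformation would have a fully conjugated π system of 8 electrons. But 8 = 4(2), which is 4n not 4n+2, so ring D is not aromatic (cyclooctatetraene) — cyclooctatetraene distorts into a non-planar tub to avoid antiaromaticity.
Ring E has only sp³ atoms, so it is not fully conjugated — not aromatic (morpholine).
Aromatic: A, C. Total: 2.

2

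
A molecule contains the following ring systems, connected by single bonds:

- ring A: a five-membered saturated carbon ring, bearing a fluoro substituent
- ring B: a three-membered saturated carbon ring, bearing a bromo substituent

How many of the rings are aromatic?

0

Ring A has only sp³ atoms, so it is not fully conjugated — not aromatic (cyclopentane).
Ring B has only sp³ atoms, so it is not fully conjugated — not aromatic (cyclopropane).
No ring is aromatic. Total: 0.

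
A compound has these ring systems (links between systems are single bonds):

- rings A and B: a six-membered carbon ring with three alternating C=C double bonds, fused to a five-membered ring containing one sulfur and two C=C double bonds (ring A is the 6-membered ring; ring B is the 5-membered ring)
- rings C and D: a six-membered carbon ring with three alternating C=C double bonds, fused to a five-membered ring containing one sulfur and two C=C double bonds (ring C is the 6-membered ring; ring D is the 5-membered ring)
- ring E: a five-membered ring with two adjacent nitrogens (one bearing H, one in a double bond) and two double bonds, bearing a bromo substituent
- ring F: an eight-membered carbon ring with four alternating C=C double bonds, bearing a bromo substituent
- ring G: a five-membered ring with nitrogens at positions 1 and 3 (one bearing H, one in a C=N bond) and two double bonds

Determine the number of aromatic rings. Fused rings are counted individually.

Rings A and B form a fused bicyclic system (with one sulfur) with 9 sp² atoms and 10 π electrons from ring double bonds plus a heteroatom lone pair. 10 = 4(2)+2, so the system is aromatic and both rings count as aromatic (benzothiophene).
Rings C and D form a fused bicyclic system (with one sulfur) with 9 sp² atoms and 10 π electrons from ring double bonds plus a heteroatom lone pair. 10 = 4(2)+2, so the system is aromatic and both rings count as aromatic (benzothiophene).
Ring E is planar and fully conjugated; 2 ring double bonds (4 π electrons) plus a heteroatom lone pair (2) give 6 π electrons. 6 = 4(1)+2, so ring E is aromatic (pyrazole).
Ring F has only sp² ring atoms; a planar conformation would have a fully conjugated π system of 8 electrons. But 8 = 4(2), which is 4n not 4n+2, so ring F is not aromatic (cyclooctatetraene) — cyclooctatetraene distorts into a non-planar tub to avoid antiaromaticity.
Ring G is planar and fully conjugated; 2 ring double bonds (4 π electrons) plus a heteroatom lone pair (2) give 6 π electrons. 6 = 4(1)+2, so ring G is aromatic (imidazole).
Aromatic: A, B, C, D, E, G. Total: 6.

6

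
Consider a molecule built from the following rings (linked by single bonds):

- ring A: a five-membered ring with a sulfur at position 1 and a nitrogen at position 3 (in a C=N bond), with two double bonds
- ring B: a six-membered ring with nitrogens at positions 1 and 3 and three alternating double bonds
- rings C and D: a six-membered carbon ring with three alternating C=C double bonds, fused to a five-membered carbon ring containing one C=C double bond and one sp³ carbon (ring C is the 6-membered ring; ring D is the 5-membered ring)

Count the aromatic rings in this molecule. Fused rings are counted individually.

Ring A is fully conjugated (every ring atom contributes a p orbital); 2 ring double bonds (4 π electrons) plus a heteroatom lone pair (2) give 6 π electrons. That satisfies 4n+2 with n=1, so ring A is aromatic (thiazole).
Ring B is fully conjugated (every ring atom contributes a p orbital); 3 ring double bonds give 6 π electrons. That satisfies 4n+2 with n=1, so ring B is aromatic (pyrimidine).
Ring C has a continuous p-orbital overlap around the ring; 3 ring double bonds give 6 π electrons. That satisfies 4n+2 with n=1, so ring C is aromatic (benzene ring).
Ring D has one sp³ carbon, so it is not fully conjugated — not aromatic (cyclopentene ring).
Aromatic: A, B, C. Total: 3.

3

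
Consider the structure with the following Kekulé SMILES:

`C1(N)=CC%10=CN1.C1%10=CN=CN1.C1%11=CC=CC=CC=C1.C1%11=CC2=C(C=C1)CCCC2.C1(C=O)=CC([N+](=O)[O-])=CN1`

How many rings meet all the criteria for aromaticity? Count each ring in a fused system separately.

The SMILES encodes a five-membered ring of four carbons and one nitrogen bearing a hydrogen, with two C=C double bonds; a five-membered ring with nitrogens at positions 1 and 3 (one bearing H, one in a C=N bond) and two double bonds; an eight-membered carbon ring with four alternating C=C double bonds; a six-membered carbon ring with three alternating C=C double bonds, fused to a saturated six-membered carbon ring; a five-membered ring of four carbons and one nitrogen bearing a hydrogen, with two C=C double bonds.
The 5-membered ring with one N–H is planar and fully conjugated; 2 ring double bonds (4 π electrons) plus a heteroatom lone pair (2) give 6 π electrons. Since 6 = 4n+2 (n=1), it is aromatic (pyrrole).
The 5-membered ring with two nitrogens (one N–H, one =N–) is fully conjugated (every ring atom contributes a p orbital); 2 ring double bonds (4 π electrons) plus a heteroatom lone pair (2) give 6 π electrons. That satisfies 4n+2 with n=1, so it is aromatic (imidazole).
The 8-membered ring has only sp² ring atoms; a planar conformation would have a fully conjugated π system of 8 electrons. But 8 = 4(2), which is 4n not 4n+2, so it is not aromatic (cyclooctatetraene) — cyclooctatetraene distorts into a non-planar tub to avoid antiaromaticity.
The 6-membered ring is planar and fully conjugated; 3 ring double bonds give 6 π electrons. Since 6 = 4n+2 (n=1), it is aromatic (benzene ring).
The second 6-membered ring has four sp³ carbons, so it is not fully conjugated — not aromatic (cyclohexane ring).
The second 5-membered ring with one N–H is fully conjugated (every ring atom contributes a p orbital); 2 ring double bonds (4 π electrons) plus a heteroatom lone pair (2) give 6 π electrons. Since 6 = 4n+2 (n=1), it is aromatic (pyrrole).
4 of the 6 rings are aromatic. Total: 4.

4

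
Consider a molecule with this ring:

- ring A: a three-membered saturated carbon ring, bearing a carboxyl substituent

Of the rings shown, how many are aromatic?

Ring A has only sp³ atoms, so it is not fully conjugated — not aromatic (cyclopropane).

0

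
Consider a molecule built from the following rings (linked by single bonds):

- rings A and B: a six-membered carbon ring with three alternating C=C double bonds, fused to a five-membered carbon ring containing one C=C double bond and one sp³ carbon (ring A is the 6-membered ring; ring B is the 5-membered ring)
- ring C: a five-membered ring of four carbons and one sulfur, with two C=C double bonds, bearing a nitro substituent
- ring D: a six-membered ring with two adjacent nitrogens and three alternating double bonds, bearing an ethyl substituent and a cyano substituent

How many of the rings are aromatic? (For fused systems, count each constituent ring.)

Ring A is planar and fully conjugated; 3 ring double bonds give 6 π electrons. Since 6 = 4n+2 (n=1), ring A is aromatic (benzene ring).
Ring B has one sp³ carbon, so it is not fully conjugated — not aromatic (cyclopentene ring).
Ring C is planar and fully conjugated; 2 ring double bonds (4 π electrons) plus a heteroatom lone pair (2) give 6 π electrons. That satisfies 4n+2 with n=1, so ring C is aromatic (thiophene).
Ring D is fully conjugated (every ring atom contributes a p orbital); 3 ring double bonds give 6 π electrons. 6 = 4(1)+2, so ring D is aromatic (pyridazine).
Aromatic: A, C, D. Total: 3.

3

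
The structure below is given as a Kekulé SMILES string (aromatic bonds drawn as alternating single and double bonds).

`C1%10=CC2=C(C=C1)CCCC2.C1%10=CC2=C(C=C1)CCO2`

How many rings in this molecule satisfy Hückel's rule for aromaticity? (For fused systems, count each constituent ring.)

2

The SMILES encodes a six-membered carbon ring with three alternating C=C double bonds, fused to a saturated six-membered carbon ring; a six-membered carbon ring with three alternating C=C double bonds, fused to a five-membered ring containing one oxygen and two sp³ carbons.
The 6-membered ring is planar and fully conjugated; 3 ring double bonds give 6 π electrons. Since 6 = 4n+2 (n=1), it is aromatic (benzene ring).
The second 6-membered ring has four sp³ carbons, so it is not fully conjugated — not aromatic (cyclohexane ring).
The third 6-membered ring is fully conjugated (every ring atom contributes a p orbital); 3 ring double bonds give 6 π electrons. Since 6 = 4n+2 (n=1), it is aromatic (benzene ring).
The 5-membered ring with one oxygen has two sp³ carbons, so it is not fully conjugated — not aromatic (oxolane ring).
2 of the 4 rings are aromatic. Total: 2.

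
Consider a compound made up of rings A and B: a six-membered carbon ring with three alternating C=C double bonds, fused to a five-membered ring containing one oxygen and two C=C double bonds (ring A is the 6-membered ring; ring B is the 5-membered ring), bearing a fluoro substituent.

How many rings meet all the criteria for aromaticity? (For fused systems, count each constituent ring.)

Rings A and B form a fused bicyclic system (with one oxygen) with 9 sp² atoms and 10 π electrons from ring double bonds plus a heteroatom lone pair. 10 = 4(2)+2, so the system is aromatic and both rings count as aromatic (benzofuran).
Aromatic: A, B. Total: 2.

2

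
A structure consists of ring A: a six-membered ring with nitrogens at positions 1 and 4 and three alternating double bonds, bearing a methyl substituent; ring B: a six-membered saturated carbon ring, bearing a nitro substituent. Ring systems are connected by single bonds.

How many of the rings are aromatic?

1

Ring A is planar and fully conjugated; 3 ring double bonds give 6 π electrons. 6 = 4(1)+2, so ring A is aromatic (pyrazine).
Ring B has only sp³ atoms, so it is not fully conjugated — not aromatic (cyclohexane).
Aromatic: A. Total: 1.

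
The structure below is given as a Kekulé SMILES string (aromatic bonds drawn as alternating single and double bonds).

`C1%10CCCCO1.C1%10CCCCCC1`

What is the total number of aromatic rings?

0

The SMILES encodes a six-membered saturated ring of five carbons and one oxygen; a seven-membered saturated carbon ring.
The 6-membered ring with one oxygen has only sp³ atoms, so it is not fully conjugated — not aromatic (tetrahydropyran).
The 7-membered ring has only sp³ atoms, so it is not fully conjugated — not aromatic (cycloheptane).
None of the rings are aromatic. Total: 0.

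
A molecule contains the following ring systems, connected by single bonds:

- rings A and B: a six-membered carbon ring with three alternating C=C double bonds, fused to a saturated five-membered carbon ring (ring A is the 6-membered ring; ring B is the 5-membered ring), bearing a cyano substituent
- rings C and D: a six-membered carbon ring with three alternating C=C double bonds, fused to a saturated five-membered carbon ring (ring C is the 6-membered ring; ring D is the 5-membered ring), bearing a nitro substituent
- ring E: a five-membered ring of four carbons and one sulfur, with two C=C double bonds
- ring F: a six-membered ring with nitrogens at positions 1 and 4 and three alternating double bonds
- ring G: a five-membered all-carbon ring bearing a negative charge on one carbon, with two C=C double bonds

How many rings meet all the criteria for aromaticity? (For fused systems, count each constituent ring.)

5

Ring A has a continuous p-orbital overlap around the ring; 3 ring double bonds give 6 π electrons. Since 6 = 4n+2 (n=1), ring A is aromatic (benzene ring).
Ring B has three sp³ carbons, so it is not fully conjugated — not aromatic (cyclopentane ring).
Ring C is fully conjugated (every ring atom contributes a p orbital); 3 ring double bonds give 6 π electrons. Since 6 = 4n+2 (n=1), ring C is aromatic (benzene ring).
Ring D has three sp³ carbons, so it is not fully conjugated — not aromatic (cyclopentane ring).
Ring E is fully conjugated (every ring atom contributes a p orbital); 2 ring double bonds (4 π electrons) plus a heteroatom lone pair (2) give 6 π electrons. That satisfies 4n+2 with n=1, so ring E is aromatic (thiophene).
Ring F is planar and fully conjugated; 3 ring double bonds give 6 π electrons. 6 = 4(1)+2, so ring F is aromatic (pyrazine).
Ring G is planar and fully conjugated; 2 ring double bonds (4 π electrons) plus the carbanion lone pair (2) give 6 π electrons. That satisfies 4n+2 with n=1, so ring G is aromatic (cyclopentadienyl anion).
Aromatic: A, C, E, F, G. Total: 5.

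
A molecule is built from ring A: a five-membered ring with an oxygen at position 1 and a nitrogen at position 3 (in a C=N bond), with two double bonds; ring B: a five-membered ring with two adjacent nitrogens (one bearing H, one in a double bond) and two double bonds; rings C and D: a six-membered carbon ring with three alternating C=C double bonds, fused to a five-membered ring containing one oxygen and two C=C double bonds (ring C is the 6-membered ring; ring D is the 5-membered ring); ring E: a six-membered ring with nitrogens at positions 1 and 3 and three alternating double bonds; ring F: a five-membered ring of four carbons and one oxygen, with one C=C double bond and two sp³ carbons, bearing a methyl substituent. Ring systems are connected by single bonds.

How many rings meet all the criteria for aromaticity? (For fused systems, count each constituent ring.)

5

Ring A is planar and fully conjugated; 2 ring double bonds (4 π electrons) plus a heteroatom lone pair (2) give 6 π electrons. That satisfies 4n+2 with n=1, so ring A is aromatic (oxazole).
Ring B is fully conjugated (every ring atom contributes a p orbital); 2 ring double bonds (4 π electrons) plus a heteroatom lone pair (2) give 6 π electrons. 6 = 4(1)+2, so ring B is aromatic (pyrazole).
Rings C and D form a fused bicyclic system (with one oxygen) with 9 sp² atoms and 10 π electrons from ring double bonds plus a heteroatom lone pair. 10 = 4(2)+2, so the system is aromatic and both rings count as aromatic (benzofuran).
Ring E is fully conjugated (every ring atom contributes a p orbital); 3 ring double bonds give 6 π electrons. That satisfies 4n+2 with n=1, so ring E is aromatic (pyrimidine).
Ring F has two sp³ carbons, so it is not fully conjugated — not aromatic (2,3-dihydrofuran).
Aromatic: A, B, C, D, E. Total: 5.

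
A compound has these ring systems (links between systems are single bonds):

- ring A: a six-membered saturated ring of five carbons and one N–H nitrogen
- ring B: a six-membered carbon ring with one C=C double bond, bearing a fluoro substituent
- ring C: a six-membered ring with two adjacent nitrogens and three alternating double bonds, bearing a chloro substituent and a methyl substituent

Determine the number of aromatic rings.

Ring A has only sp³ atoms, so it is not fully conjugated — not aromatic (piperidine).
Ring B has four sp³ carbons, so it is not fully conjugated — not aromatic (cyclohexene).
Ring C has a continuous p-orbital overlap around the ring; 3 ring double bonds give 6 π electrons. 6 = 4(1)+2, so ring C is aromatic (pyridazine).
Aromatic: C. Total: 1.

1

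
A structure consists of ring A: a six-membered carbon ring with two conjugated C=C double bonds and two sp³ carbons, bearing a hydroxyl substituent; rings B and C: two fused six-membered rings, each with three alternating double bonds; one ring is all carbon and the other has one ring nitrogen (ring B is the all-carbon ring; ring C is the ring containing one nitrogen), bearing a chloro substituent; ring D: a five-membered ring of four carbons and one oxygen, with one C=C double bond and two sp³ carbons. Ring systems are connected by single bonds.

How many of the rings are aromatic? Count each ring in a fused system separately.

2

Ring A has two sp³ carbons, so it is not fully conjugated — not aromatic (1,3-cyclohexadiene).
Rings B and C form a fused bicyclic system (with one nitrogen) with 10 sp² atoms and 10 π electrons from ring double bonds. 10 = 4(2)+2, so the system is aromatic and both rings count as aromatic (quinoline).
Ring D has two sp³ carbons, so it is not fully conjugated — not aromatic (2,3-dihydrofuran).
Aromatic: B, C. Total: 2.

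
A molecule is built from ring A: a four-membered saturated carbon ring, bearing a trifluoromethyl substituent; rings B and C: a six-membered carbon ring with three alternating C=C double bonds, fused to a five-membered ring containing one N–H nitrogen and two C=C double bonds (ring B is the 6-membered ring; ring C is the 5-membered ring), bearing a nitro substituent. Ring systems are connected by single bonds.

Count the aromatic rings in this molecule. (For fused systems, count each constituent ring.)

2

Ring A has only sp³ atoms, so it is not fully conjugated — not aromatic (cyclobutane).
Rings B and C form a fused bicyclic system (with one N–H) with 9 sp² atoms and 10 π electrons from ring double bonds plus a heteroatom lone pair. 10 = 4(2)+2, so the system is aromatic and both rings count as aromatic (indole).
Aromatic: B, C. Total: 2.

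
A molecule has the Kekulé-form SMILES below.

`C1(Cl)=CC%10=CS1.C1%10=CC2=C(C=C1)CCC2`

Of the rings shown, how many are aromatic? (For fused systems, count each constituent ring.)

2

The SMILES encodes a five-membered ring of four carbons and one sulfur, with two C=C double bonds; a six-membered carbon ring with three alternating C=C double bonds, fused to a saturated five-membered carbon ring.
The 5-membered ring with one sulfur is planar and fully conjugated; 2 ring double bonds (4 π electrons) plus a heteroatom lone pair (2) give 6 π electrons. That satisfies 4n+2 with n=1, so it is aromatic (thiophene).
The 6-membered ring is fully conjugated (every ring atom contributes a p orbital); 3 ring double bonds give 6 π electrons. Since 6 = 4n+2 (n=1), it is aromatic (benzene ring).
The 5-membered ring has three sp³ carbons, so it is not fully conjugated — not aromatic (cyclopentane ring).
2 of the 3 rings are aromatic. Total: 2.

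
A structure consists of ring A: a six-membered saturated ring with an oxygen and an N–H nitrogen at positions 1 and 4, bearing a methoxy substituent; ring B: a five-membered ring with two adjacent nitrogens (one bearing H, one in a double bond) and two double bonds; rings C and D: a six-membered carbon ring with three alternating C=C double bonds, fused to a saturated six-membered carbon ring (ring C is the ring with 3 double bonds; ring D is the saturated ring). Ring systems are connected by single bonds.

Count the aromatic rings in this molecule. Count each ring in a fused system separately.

2

Ring A has only sp³ atoms, so it is not fully conjugated — not aromatic (morpholine).
Ring B is fully conjugated (every ring atom contributes a p orbital); 2 ring double bonds (4 π electrons) plus a heteroatom lone pair (2) give 6 π electrons. Since 6 = 4n+2 (n=1), ring B is aromatic (pyrazole).
Ring C is planar and fully conjugated; 3 ring double bonds give 6 π electrons. That satisfies 4n+2 with n=1, so ring C is aromatic (benzene ring).
Ring D has four sp³ carbons, so it is not fully conjugated — not aromatic (cyclohexane ring).
Aromatic: B, C. Total: 2.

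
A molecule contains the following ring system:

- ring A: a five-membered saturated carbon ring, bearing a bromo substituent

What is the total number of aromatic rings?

Ring A has only sp³ atoms, so it is not fully conjugated — not aromatic (cyclopentane).

0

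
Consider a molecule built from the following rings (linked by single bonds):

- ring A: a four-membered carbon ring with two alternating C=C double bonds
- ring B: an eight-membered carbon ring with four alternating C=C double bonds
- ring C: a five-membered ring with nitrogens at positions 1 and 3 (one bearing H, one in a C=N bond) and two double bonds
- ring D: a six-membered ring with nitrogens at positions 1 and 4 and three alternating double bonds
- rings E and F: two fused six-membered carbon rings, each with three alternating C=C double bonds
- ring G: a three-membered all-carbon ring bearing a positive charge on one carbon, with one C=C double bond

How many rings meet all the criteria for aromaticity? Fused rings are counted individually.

5

Ring A has only sp² ring atoms; a planar conformation would have a fully conjugated π system of 4 electrons. But 4 = 4(1), which is 4n not 4n+2, so ring A is not aromatic (cyclobutadiene) — cyclobutadiene is antiaromatic and distorts to a rectangle.
Ring B has only sp² ring atoms; a planar conformation would have a fully conjugated π system of 8 electrons. But 8 = 4(2), which is 4n not 4n+2, so ring B is not aromatic (cyclooctatetraene) — cyclooctatetraene distorts into a non-planar tub to avoid antiaromaticity.
Ring C is fully conjugated (every ring atom contributes a p orbital); 2 ring double bonds (4 π electrons) plus a heteroatom lone pair (2) give 6 π electrons. That satisfies 4n+2 with n=1, so ring C is aromatic (imidazole).
Ring D is fully conjugated (every ring atom contributes a p orbital); 3 ring double bonds give 6 π electrons. 6 = 4(1)+2, so ring D is aromatic (pyrazine).
Rings E and F form a fused bicyclic system with 10 sp² atoms and 10 π electrons from ring double bonds. 10 = 4(2)+2, so the system is aromatic and both rings count as aromatic (naphthalene).
Ring G is planar and fully conjugated; 1 ring double bond (2 π electrons) plus the carbocation's empty p orbital (0, but keeps the ring conjugated) give 2 π electrons. That satisfies 4n+2 with n=0, so ring G is aromatic (cyclopropenyl cation).
Aromatic: C, D, E, F, G. Total: 5.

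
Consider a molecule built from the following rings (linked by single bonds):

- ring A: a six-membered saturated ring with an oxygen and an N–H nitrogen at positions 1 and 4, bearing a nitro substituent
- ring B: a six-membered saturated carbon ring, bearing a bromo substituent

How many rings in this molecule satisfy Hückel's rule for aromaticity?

0

Ring A has only sp³ atoms, so it is not fully conjugated — not aromatic (morpholine).
Ring B has only sp³ atoms, so it is not fully conjugated — not aromatic (cyclohexane).
No ring is aromatic. Total: 0.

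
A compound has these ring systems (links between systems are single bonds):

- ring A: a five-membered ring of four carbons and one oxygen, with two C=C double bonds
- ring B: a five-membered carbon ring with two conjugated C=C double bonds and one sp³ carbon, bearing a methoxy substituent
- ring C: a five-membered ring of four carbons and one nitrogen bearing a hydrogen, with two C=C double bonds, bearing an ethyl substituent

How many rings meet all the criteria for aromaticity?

Ring A is fully conjugated (every ring atom contributes a p orbital); 2 ring double bonds (4 π electrons) plus a heteroatom lone pair (2) give 6 π electrons. 6 = 4(1)+2, so ring A is aromatic (furan).
Ring B has one sp³ carbon, so it is not fully conjugated — not aromatic (cyclopentadiene).
Ring C is fully conjugated (every ring atom contributes a p orbital); 2 ring double bonds (4 π electrons) plus a heteroatom lone pair (2) give 6 π electrons. Since 6 = 4n+2 (n=1), ring C is aromatic (pyrrole).
Aromatic: A, C. Total: 2.

2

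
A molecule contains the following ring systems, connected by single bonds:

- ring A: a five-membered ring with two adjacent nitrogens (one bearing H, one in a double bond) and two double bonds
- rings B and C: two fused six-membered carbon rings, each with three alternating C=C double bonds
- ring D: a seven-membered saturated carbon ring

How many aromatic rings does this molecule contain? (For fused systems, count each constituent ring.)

3

Ring A is planar and fully conjugated; 2 ring double bonds (4 π electrons) plus a heteroatom lone pair (2) give 6 π electrons. That satisfies 4n+2 with n=1, so ring A is aromatic (pyrazole).
Rings B and C form a fused bicyclic system with 10 sp² atoms and 10 π electrons from ring double bonds. 10 = 4(2)+2, so the system is aromatic and both rings count as aromatic (naphthalene).
Ring D has only sp³ atoms, so it is not fully conjugated — not aromatic (cycloheptane).
Aromatic: A, B, C. Total: 3.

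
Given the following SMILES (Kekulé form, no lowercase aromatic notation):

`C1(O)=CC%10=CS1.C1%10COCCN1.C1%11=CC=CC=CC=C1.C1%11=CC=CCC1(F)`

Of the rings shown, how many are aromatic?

1

The SMILES encodes a five-membered ring of four carbons and one sulfur, with two C=C double bonds; a six-membered saturated ring with an oxygen and an N–H nitrogen at positions 1 and 4; an eight-membered carbon ring with four alternating C=C double bonds; a six-membered carbon ring with two conjugated C=C double bonds and two sp³ carbons.
The 5-membered ring with one sulfur is fully conjugated (every ring atom contributes a p orbital); 2 ring double bonds (4 π electrons) plus a heteroatom lone pair (2) give 6 π electrons. Since 6 = 4n+2 (n=1), it is aromatic (thiophene).
The 6-membered ring with one oxygen and one N–H (1,4) has only sp³ atoms, so it is not fully conjugated — not aromatic (morpholine).
The 8-membered ring has only sp² ring atoms; a planar conformation would have a fully conjugated π system of 8 electrons. But 8 = 4(2), which is 4n not 4n+2, so it is not aromatic (cyclooctatetraene) — cyclooctatetraene distorts into a non-planar tub to avoid antiaromaticity.
The 6-membered ring has two sp³ carbons, so it is not fully conjugated — not aromatic (1,3-cyclohexadiene).
1 of the 4 rings is aromatic. Total: 1.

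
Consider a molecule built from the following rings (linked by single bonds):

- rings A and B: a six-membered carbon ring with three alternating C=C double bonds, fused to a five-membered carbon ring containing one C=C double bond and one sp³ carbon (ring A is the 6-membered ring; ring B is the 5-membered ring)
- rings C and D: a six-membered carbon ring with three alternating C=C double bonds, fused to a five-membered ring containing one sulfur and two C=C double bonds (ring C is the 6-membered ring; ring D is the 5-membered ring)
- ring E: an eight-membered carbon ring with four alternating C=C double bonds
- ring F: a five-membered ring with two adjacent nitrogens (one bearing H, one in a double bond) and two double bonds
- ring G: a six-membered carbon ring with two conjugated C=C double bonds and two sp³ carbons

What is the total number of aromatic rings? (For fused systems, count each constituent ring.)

Ring A has a continuous p-orbital overlap around the ring; 3 ring double bonds give 6 π electrons. Since 6 = 4n+2 (n=1), ring A is aromatic (benzene ring).
Ring B has one sp³ carbon, so it is not fully conjugated — not aromatic (cyclopentene ring).
Rings C and D form a fused bicyclic system (with one sulfur) with 9 sp² atoms and 10 π electrons from ring double bonds plus a heteroatom lone pair. 10 = 4(2)+2, so the system is aromatic and both rings count as aromatic (benzothiophene).
Ring E has only sp² ring atoms; a planar conformation would have a fully conjugated π system of 8 electrons. But 8 = 4(2), which is 4n not 4n+2, so ring E is not aromatic (cyclooctatetraene) — cyclooctatetraene distorts into a non-planar tub to avoid antiaromaticity.
Ring F is planar and fully conjugated; 2 ring double bonds (4 π electrons) plus a heteroatom lone pair (2) give 6 π electrons. 6 = 4(1)+2, so ring F is aromatic (pyrazole).
Ring G has two sp³ carbons, so it is not fully conjugated — not aromatic (1,3-cyclohexadiene).
Aromatic: A, C, D, F. Total: 4.

4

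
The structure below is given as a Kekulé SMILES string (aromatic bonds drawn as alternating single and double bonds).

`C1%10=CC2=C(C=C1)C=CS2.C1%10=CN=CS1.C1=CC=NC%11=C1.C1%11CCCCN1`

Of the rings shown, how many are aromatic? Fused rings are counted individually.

4

The SMILES encodes a six-membered carbon ring with three alternating C=C double bonds, fused to a five-membered ring containing one sulfur and two C=C double bonds; a five-membered ring with a sulfur at position 1 and a nitrogen at position 3 (in a C=N bond), with two double bonds; a six-membered ring of five carbons and one nitrogen with three alternating double bonds; a six-membered saturated ring of five carbons and one N–H nitrogen.
The fused 6/5-membered bicyclic (with one sulfur) is a single π system with 9 sp² atoms and 10 π electrons from ring double bonds plus a heteroatom lone pair. 10 = 4(2)+2, so the system is aromatic and both rings count as aromatic (benzothiophene).
The 5-membered ring with one sulfur and one =N– is fully conjugated (every ring atom contributes a p orbital); 2 ring double bonds (4 π electrons) plus a heteroatom lone pair (2) give 6 π electrons. That satisfies 4n+2 with n=1, so it is aromatic (thiazole).
The 6-membered ring with one nitrogen has a continuous p-orbital overlap around the ring; 3 ring double bonds give 6 π electrons. Since 6 = 4n+2 (n=1), it is aromatic (pyridine).
The 6-membered ring with one N–H has only sp³ atoms, so it is not fully conjugated — not aromatic (piperidine).
4 of the 5 rings are aromatic. Total: 4.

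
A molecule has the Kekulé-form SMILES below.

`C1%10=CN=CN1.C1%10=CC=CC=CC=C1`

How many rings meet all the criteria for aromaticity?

The SMILES encodes a five-membered ring with nitrogens at positions 1 and 3 (one bearing H, one in a C=N bond) and two double bonds; an eight-membered carbon ring with four alternating C=C double bonds.
The 5-membered ring with two nitrogens (one N–H, one =N–) is planar and fully conjugated; 2 ring double bonds (4 π electrons) plus a heteroatom lone pair (2) give 6 π electrons. 6 = 4(1)+2, so it is aromatic (imidazole).
The 8-membered ring has only sp² ring atoms; a planar conformation would have a fully conjugated π system of 8 electrons. But 8 = 4(2), which is 4n not 4n+2, so it is not aromatic (cyclooctatetraene) — cyclooctatetraene distorts into a non-planar tub to avoid antiaromaticity.
1 of the 2 rings is aromatic. Total: 1.

1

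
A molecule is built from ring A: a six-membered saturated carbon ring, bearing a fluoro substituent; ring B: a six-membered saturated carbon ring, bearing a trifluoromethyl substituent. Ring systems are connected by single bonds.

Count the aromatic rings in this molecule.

Ring A has only sp³ atoms, so it is not fully conjugated — not aromatic (cyclohexane).
Ring B has only sp³ atoms, so it is not fully conjugated — not aromatic (cyclohexane).
No ring is aromatic. Total: 0.

0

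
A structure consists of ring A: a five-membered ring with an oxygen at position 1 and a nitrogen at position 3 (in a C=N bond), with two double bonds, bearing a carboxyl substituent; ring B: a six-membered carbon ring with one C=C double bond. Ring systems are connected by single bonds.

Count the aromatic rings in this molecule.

1

Ring A has a continuous p-orbital overlap around the ring; 2 ring double bonds (4 π electrons) plus a heteroatom lone pair (2) give 6 π electrons. Since 6 = 4n+2 (n=1), ring A is aromatic (oxazole).
Ring B has four sp³ carbons, so it is not fully conjugated — not aromatic (cyclohexene).
Aromatic: A. Total: 1.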